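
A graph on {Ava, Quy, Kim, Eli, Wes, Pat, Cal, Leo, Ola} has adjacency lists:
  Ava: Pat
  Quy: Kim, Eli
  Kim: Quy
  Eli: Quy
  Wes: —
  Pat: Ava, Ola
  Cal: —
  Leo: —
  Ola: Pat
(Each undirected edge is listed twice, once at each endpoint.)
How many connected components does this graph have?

5

Component: {Wes}
Component: {Cal}
Component: {Leo}
Component: {Ava, Pat, Ola}
Component: {Quy, Kim, Eli}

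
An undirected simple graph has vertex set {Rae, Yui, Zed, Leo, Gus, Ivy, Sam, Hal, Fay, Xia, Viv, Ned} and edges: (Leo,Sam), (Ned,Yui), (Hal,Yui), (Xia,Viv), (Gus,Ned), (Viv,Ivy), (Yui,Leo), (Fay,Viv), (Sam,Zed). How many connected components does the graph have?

Component: {Rae}
Component: {Ivy, Fay, Xia, Viv}
Component: {Yui, Zed, Leo, Gus, Sam, Hal, Ned}

3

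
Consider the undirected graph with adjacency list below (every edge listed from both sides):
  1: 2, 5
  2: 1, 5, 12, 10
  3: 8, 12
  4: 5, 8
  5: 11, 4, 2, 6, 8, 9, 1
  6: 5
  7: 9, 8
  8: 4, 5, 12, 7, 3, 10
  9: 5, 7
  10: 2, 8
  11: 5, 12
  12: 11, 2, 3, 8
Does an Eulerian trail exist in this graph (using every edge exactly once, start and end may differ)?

Yes

Degrees: 1:2, 2:4, 3:2, 4:2, 5:7, 6:1, 7:2, 8:6, 9:2, 10:2, 11:2, 12:4
Odd-degree vertices: 5, 6 (2 total).
With 2 odd-degree vertices and all edges in one connected piece, an Eulerian trail exists (from 5 to 6).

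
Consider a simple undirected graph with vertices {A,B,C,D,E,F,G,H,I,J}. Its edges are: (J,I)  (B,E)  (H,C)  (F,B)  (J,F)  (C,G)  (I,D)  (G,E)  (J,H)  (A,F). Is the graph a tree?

|V| = 10, |E| = 10.
Connected but with 10 > 9 edges, so it has a cycle and is not a tree.

No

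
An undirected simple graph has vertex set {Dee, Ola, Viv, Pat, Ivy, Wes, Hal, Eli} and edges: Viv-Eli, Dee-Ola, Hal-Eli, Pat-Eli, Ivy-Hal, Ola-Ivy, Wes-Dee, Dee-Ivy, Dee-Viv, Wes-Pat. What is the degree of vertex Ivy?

3

Neighbors of Ivy: Dee, Ola, Hal.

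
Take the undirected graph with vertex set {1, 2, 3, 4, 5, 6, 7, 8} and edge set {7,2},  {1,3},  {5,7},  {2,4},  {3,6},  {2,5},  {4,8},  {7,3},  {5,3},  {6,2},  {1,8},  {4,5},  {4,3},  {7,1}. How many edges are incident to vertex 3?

5

Neighbors of 3: 1, 4, 5, 6, 7.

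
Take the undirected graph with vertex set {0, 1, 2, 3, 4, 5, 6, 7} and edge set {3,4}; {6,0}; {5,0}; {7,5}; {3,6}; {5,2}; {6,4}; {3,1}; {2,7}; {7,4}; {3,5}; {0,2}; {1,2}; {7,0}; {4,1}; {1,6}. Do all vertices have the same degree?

Yes

Degrees: 0:4, 1:4, 2:4, 3:4, 4:4, 5:4, 6:4, 7:4
All degrees equal 4; the graph is regular.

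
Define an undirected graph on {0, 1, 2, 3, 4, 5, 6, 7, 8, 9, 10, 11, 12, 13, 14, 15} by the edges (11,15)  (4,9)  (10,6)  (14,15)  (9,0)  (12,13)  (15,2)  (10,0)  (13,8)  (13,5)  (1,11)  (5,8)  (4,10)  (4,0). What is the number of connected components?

Component: {3}
Component: {7}
Component: {5, 8, 12, 13}
Component: {0, 4, 6, 9, 10}
Component: {1, 2, 11, 14, 15}

5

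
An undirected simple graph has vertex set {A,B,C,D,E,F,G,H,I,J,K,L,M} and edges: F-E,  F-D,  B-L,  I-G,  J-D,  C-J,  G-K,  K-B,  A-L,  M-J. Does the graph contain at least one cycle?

No

The graph has 13 vertices, 10 edges, and 3 connected components.
Since 10 = 13 - 3, the graph is a forest and contains no cycle.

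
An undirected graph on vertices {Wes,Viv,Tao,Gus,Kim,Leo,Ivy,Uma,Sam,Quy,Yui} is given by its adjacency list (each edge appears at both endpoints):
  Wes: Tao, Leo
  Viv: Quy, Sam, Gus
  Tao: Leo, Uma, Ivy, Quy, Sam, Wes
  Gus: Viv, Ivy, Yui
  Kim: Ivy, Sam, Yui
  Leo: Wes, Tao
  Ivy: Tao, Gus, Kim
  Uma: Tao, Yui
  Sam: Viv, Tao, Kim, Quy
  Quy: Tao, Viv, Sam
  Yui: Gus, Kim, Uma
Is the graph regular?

Degrees: Wes:2, Viv:3, Tao:6, Gus:3, Kim:3, Leo:2, Ivy:3, Uma:2, Sam:4, Quy:3, Yui:3
Vertex Wes has degree 2 while Tao has degree 6, so the graph is not regular.

No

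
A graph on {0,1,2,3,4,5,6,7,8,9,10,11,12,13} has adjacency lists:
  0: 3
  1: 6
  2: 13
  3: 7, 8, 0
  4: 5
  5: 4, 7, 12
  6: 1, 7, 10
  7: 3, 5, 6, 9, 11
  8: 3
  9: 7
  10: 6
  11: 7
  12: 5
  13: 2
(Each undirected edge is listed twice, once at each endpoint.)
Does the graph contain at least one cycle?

No

|V| = 14, |E| = 12, number of components = 2.
Since 12 = 14 - 2, the graph is a forest and contains no cycle.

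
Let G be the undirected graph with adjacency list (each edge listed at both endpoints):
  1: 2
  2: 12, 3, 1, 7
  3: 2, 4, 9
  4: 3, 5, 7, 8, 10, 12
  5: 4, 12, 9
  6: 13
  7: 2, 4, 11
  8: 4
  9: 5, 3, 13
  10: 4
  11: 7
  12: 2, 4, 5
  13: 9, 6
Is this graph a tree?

|V| = 13, |E| = 16.
Connected but with 16 > 12 edges, so it has a cycle and is not a tree.

No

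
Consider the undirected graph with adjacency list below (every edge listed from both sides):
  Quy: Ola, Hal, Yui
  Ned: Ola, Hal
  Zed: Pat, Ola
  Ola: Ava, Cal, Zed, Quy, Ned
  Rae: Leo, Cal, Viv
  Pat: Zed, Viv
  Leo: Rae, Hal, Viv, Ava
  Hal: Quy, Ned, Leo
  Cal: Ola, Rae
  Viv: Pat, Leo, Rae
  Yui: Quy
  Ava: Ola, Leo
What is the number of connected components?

Component: {Quy, Ned, Zed, Ola, Rae, Pat, Leo, Hal, Cal, Viv, Yui, Ava}

1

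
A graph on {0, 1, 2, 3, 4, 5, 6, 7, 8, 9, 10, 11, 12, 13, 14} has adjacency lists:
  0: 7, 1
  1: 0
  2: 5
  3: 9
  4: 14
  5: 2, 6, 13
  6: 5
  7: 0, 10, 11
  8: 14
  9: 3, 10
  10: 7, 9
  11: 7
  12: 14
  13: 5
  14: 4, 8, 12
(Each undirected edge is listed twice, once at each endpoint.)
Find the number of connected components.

3

Component: {2, 5, 6, 13}
Component: {4, 8, 12, 14}
Component: {0, 1, 3, 7, 9, 10, 11}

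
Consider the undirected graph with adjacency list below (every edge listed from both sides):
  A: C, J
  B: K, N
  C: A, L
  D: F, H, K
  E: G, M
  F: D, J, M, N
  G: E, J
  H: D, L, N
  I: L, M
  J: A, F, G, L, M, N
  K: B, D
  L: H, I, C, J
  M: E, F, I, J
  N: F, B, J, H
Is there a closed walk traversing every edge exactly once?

No

Degrees: A:2, B:2, C:2, D:3, E:2, F:4, G:2, H:3, I:2, J:6, K:2, L:4, M:4, N:4
D, H have odd degree; an Eulerian circuit needs every degree to be even, so none exists.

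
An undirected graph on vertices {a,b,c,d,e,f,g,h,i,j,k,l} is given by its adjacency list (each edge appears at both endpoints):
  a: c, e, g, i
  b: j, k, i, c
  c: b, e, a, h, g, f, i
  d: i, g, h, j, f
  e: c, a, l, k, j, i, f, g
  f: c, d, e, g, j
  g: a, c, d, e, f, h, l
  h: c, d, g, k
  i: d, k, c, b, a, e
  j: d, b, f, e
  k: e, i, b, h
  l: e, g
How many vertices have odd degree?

4

Degrees: a:4, b:4, c:7, d:5, e:8, f:5, g:7, h:4, i:6, j:4, k:4, l:2
Odd-degree vertices: c, d, f, g.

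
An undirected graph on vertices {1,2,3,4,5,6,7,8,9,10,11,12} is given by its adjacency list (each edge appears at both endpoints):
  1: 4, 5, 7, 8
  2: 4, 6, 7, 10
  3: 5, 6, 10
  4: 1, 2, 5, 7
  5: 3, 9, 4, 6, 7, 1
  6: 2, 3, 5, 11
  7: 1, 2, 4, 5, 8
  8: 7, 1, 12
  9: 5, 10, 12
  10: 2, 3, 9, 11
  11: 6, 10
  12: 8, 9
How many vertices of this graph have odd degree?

Degrees: 1:4, 2:4, 3:3, 4:4, 5:6, 6:4, 7:5, 8:3, 9:3, 10:4, 11:2, 12:2
Odd-degree vertices: 3, 7, 8, 9.

4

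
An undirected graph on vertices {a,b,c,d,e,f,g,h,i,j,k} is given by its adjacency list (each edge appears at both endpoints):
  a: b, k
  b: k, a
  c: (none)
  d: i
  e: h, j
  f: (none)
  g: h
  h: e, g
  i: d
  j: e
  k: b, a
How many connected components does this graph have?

5

Component: {c}
Component: {f}
Component: {d, i}
Component: {a, b, k}
Component: {e, g, h, j}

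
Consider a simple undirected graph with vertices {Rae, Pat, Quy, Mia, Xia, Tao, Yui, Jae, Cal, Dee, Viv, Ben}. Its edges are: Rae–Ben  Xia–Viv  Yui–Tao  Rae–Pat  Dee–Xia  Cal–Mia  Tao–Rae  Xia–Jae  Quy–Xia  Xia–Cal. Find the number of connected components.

2

Component: {Rae, Pat, Tao, Yui, Ben}
Component: {Quy, Mia, Xia, Jae, Cal, Dee, Viv}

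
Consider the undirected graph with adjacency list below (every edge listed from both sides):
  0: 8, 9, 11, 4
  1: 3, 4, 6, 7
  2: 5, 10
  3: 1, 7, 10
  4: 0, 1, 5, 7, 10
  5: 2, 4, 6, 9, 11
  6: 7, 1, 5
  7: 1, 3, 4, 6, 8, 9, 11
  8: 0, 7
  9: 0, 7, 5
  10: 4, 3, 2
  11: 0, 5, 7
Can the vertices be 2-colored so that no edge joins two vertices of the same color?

No

6-1-7-6 is an odd cycle (length 3), and a bipartite graph can contain only even cycles.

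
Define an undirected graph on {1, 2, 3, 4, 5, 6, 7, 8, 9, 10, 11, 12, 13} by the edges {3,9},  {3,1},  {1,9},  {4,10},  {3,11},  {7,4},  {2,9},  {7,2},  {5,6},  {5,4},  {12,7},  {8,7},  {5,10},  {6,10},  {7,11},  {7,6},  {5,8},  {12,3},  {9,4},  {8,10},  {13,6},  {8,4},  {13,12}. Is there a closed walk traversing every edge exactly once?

Degrees: 1:2, 2:2, 3:4, 4:5, 5:4, 6:4, 7:6, 8:4, 9:4, 10:4, 11:2, 12:3, 13:2
4, 12 have odd degree; an Eulerian circuit needs every degree to be even, so none exists.

No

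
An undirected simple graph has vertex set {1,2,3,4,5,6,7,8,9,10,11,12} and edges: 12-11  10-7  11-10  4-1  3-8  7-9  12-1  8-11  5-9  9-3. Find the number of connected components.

3

Component: {2}
Component: {6}
Component: {1, 3, 4, 5, 7, 8, 9, 10, 11, 12}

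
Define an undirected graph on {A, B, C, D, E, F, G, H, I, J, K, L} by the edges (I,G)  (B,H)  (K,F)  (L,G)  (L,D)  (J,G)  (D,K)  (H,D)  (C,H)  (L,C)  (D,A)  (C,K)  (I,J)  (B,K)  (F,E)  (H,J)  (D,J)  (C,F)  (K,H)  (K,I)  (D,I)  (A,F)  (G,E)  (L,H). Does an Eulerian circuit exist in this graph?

Yes

Degrees: A:2, B:2, C:4, D:6, E:2, F:4, G:4, H:6, I:4, J:4, K:6, L:4
All degrees are even and the non-isolated vertices are connected — an Eulerian circuit exists.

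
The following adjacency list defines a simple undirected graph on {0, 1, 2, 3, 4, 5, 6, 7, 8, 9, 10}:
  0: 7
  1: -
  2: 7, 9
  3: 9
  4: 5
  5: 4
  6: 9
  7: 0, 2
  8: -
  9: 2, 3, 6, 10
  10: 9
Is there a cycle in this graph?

No

The graph has 11 vertices, 7 edges, and 4 connected components.
Since 7 = 11 - 4, the graph is a forest and contains no cycle.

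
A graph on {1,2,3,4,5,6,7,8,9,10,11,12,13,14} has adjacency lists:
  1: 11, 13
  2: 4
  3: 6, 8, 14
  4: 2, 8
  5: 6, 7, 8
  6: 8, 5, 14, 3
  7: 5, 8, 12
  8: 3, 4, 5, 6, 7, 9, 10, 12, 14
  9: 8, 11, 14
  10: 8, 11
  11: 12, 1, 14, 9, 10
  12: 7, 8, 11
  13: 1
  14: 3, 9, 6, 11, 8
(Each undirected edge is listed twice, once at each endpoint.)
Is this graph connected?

A breadth-first search from 1 visits 1, 11, 13, 14, 12, 10, 9, 8, 3, 6, 7, 4, 5, 2 — all 14 vertices — so the graph is connected.

Yes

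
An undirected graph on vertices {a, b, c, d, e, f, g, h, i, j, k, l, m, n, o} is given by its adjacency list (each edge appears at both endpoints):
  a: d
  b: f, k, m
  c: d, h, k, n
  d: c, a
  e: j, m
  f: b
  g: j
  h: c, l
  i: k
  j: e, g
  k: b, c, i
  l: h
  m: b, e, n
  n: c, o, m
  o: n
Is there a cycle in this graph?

|V| = 15, |E| = 15, number of components = 1.
One cycle is c-k-b-m-n-c.

Yes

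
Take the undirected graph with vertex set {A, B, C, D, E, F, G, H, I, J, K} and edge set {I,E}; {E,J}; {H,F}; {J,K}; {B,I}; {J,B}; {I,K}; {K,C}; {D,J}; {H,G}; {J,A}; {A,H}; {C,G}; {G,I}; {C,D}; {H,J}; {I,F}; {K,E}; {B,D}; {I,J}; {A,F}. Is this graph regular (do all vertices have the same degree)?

No

Degrees: A:3, B:3, C:3, D:3, E:3, F:3, G:3, H:4, I:6, J:7, K:4
Degrees are not all equal (e.g. deg(A)=3 but deg(J)=7); not regular.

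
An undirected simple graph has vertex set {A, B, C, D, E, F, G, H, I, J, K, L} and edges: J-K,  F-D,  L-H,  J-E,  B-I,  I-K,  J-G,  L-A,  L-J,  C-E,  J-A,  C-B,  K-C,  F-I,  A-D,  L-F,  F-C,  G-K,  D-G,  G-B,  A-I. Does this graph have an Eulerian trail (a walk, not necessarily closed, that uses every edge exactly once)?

Degrees: A:4, B:3, C:4, D:3, E:2, F:4, G:4, H:1, I:4, J:5, K:4, L:4
Odd-degree vertices: B, D, H, J (4 total).
An Eulerian trail requires 0 or 2 odd-degree vertices; here there are 4.

No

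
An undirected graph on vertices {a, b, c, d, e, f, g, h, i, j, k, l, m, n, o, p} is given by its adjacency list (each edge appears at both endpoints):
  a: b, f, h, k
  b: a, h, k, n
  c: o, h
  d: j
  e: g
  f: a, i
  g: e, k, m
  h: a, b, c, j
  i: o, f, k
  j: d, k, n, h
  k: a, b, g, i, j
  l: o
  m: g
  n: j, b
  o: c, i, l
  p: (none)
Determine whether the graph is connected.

No

Component: {p}
Component: {a, b, c, d, e, f, g, h, i, j, k, l, m, n, o}
No edge joins these 2 groups, so the graph is disconnected.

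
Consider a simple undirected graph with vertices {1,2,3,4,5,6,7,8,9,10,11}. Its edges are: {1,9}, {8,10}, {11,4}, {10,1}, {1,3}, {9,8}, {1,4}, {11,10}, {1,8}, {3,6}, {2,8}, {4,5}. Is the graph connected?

No

Component: {7}
Component: {1, 2, 3, 4, 5, 6, 8, 9, 10, 11}
No edge joins these 2 groups, so the graph is disconnected.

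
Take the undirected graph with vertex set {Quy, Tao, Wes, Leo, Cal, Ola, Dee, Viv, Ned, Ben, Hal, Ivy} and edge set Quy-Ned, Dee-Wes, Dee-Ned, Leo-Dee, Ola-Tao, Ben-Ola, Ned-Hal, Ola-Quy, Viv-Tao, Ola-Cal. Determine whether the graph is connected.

Component: {Ivy}
Component: {Quy, Tao, Wes, Leo, Cal, Ola, Dee, Viv, Ned, Ben, Hal}
There are 2 separate components, so the graph is not connected.

No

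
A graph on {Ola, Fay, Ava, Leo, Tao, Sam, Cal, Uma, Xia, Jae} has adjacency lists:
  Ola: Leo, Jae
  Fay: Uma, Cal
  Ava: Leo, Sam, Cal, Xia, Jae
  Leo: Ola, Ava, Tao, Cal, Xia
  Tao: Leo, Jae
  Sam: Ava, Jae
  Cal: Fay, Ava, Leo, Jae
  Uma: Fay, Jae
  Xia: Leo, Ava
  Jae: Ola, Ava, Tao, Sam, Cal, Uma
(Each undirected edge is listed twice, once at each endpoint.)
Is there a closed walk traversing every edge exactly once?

Degrees: Ola:2, Fay:2, Ava:5, Leo:5, Tao:2, Sam:2, Cal:4, Uma:2, Xia:2, Jae:6
Ava, Leo have odd degree; an Eulerian circuit needs every degree to be even, so none exists.

No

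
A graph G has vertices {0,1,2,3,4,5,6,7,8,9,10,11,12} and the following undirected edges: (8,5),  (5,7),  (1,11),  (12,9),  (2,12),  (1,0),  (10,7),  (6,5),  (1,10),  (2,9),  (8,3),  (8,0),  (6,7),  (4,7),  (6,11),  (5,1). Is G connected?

Component: {2, 9, 12}
Component: {0, 1, 3, 4, 5, 6, 7, 8, 10, 11}
No edge joins these 2 groups, so the graph is disconnected.

No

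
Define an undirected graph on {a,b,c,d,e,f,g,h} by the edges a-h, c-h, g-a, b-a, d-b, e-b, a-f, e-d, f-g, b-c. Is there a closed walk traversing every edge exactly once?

Yes

Degrees: a:4, b:4, c:2, d:2, e:2, f:2, g:2, h:2
Every vertex has even degree and the edges form a single connected piece, so an Eulerian circuit exists.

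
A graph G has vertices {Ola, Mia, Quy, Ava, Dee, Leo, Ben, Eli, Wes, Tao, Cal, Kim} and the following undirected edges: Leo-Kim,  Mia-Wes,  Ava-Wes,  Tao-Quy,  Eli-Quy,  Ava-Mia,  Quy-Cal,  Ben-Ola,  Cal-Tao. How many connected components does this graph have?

5

Component: {Dee}
Component: {Ola, Ben}
Component: {Leo, Kim}
Component: {Mia, Ava, Wes}
Component: {Quy, Eli, Tao, Cal}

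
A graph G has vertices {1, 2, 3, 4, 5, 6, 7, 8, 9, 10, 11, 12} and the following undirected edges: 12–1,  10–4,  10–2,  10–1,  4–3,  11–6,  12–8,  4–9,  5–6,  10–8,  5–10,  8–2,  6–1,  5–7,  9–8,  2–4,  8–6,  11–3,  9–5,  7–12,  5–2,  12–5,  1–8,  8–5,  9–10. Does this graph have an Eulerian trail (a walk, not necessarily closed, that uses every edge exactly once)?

Yes

Degrees: 1:4, 2:4, 3:2, 4:4, 5:7, 6:4, 7:2, 8:7, 9:4, 10:6, 11:2, 12:4
Odd-degree vertices: 5, 8 (2 total).
With 2 odd-degree vertices and all edges in one connected piece, an Eulerian trail exists (from 5 to 8).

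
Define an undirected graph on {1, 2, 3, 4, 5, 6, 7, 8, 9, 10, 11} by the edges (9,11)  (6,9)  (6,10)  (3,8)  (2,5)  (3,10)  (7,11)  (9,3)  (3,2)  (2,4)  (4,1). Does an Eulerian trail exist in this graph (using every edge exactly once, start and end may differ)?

Degrees: 1:1, 2:3, 3:4, 4:2, 5:1, 6:2, 7:1, 8:1, 9:3, 10:2, 11:2
Odd-degree vertices: 1, 2, 5, 7, 8, 9 (6 total).
With 6 odd-degree vertices (more than two), no single trail can use every edge.

No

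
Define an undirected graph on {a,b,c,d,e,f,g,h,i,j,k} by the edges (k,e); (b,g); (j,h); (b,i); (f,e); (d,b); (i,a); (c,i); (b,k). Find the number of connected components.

Component: {h, j}
Component: {a, b, c, d, e, f, g, i, k}

2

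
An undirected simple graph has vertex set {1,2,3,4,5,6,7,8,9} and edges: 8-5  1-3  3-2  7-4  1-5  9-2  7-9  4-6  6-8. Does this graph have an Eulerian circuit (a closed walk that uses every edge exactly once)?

Degrees: 1:2, 2:2, 3:2, 4:2, 5:2, 6:2, 7:2, 8:2, 9:2
Every vertex has even degree and the edges form a single connected piece, so an Eulerian circuit exists.

Yes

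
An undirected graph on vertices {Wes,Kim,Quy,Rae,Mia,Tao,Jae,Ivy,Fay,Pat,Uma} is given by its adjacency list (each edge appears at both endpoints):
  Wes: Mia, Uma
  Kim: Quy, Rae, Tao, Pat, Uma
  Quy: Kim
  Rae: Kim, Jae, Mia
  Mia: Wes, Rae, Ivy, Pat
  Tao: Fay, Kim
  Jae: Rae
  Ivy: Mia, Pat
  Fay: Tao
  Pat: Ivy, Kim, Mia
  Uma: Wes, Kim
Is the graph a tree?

No

|V| = 11, |E| = 13.
Connected but with 13 > 10 edges, so it has a cycle and is not a tree.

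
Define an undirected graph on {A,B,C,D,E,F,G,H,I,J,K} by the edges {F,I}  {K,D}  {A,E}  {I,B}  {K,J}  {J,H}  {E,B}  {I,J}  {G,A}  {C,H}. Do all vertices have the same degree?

No

Degrees: A:2, B:2, C:1, D:1, E:2, F:1, G:1, H:2, I:3, J:3, K:2
Degrees are not all equal (e.g. deg(C)=1 but deg(I)=3); not regular.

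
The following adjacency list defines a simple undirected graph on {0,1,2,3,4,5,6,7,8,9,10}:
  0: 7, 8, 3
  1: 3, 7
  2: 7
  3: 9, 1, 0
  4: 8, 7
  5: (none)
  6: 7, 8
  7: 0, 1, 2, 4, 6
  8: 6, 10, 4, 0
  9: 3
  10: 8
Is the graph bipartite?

A valid 2-coloring puts {3, 5, 7, 8} on one side and {0, 1, 2, 4, 6, 9, 10} on the other; every edge crosses between the two sides.

Yes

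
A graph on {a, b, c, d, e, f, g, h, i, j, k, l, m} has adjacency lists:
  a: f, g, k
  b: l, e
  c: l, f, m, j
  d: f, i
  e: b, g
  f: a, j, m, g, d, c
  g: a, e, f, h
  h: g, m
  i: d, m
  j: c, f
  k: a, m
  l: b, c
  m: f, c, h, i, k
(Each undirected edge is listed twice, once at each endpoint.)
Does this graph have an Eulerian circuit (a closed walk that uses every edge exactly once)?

Degrees: a:3, b:2, c:4, d:2, e:2, f:6, g:4, h:2, i:2, j:2, k:2, l:2, m:5
Vertices with odd degree: a, m. An Eulerian circuit requires all degrees even.

No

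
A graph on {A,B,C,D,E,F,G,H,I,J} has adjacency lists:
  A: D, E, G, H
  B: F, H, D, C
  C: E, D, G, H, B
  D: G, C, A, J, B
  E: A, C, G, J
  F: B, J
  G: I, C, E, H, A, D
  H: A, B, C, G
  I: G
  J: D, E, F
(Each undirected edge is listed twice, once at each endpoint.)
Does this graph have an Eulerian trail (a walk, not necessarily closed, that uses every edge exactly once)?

Degrees: A:4, B:4, C:5, D:5, E:4, F:2, G:6, H:4, I:1, J:3
Odd-degree vertices: C, D, I, J (4 total).
With 4 odd-degree vertices (more than two), no single trail can use every edge.

No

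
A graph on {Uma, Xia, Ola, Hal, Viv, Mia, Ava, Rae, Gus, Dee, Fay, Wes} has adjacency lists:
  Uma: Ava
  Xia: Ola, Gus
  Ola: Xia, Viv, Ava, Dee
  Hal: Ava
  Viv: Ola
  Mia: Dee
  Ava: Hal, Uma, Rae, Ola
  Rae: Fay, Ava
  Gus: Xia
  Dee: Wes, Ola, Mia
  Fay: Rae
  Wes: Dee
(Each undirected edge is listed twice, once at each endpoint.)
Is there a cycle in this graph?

No

The graph has 12 vertices, 11 edges, and 1 connected component.
Since 11 = 12 - 1, the graph is a forest and contains no cycle.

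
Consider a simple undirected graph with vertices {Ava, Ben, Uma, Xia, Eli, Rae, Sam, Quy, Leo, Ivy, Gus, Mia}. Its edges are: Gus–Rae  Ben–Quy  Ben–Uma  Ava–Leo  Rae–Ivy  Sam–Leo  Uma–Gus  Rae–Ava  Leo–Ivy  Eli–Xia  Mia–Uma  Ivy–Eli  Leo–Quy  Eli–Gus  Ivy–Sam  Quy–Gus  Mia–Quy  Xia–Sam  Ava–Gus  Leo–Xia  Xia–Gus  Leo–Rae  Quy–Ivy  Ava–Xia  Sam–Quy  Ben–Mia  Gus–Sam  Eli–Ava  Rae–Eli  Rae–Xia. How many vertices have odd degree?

8

Degrees: Ava:5, Ben:3, Uma:3, Xia:6, Eli:5, Rae:6, Sam:5, Quy:6, Leo:6, Ivy:5, Gus:7, Mia:3
Odd-degree vertices: Ava, Ben, Uma, Eli, Sam, Ivy, Gus, Mia.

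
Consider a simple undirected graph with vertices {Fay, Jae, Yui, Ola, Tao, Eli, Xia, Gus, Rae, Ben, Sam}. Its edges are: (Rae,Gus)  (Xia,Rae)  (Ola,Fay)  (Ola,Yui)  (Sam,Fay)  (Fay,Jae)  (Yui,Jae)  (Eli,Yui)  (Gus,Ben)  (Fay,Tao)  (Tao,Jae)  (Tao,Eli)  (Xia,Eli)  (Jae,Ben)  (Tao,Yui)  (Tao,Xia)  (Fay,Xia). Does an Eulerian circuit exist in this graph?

No

Degrees: Fay:5, Jae:4, Yui:4, Ola:2, Tao:5, Eli:3, Xia:4, Gus:2, Rae:2, Ben:2, Sam:1
Fay, Tao, Eli, Sam have odd degree; an Eulerian circuit needs every degree to be even, so none exists.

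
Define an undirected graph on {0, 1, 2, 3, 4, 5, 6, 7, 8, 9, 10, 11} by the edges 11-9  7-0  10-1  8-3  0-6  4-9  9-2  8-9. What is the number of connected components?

Component: {5}
Component: {1, 10}
Component: {0, 6, 7}
Component: {2, 3, 4, 8, 9, 11}

4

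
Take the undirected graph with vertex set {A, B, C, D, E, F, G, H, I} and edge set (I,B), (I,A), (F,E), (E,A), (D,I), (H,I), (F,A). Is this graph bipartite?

E-F-A-E is an odd cycle (length 3), and a bipartite graph can contain only even cycles.

No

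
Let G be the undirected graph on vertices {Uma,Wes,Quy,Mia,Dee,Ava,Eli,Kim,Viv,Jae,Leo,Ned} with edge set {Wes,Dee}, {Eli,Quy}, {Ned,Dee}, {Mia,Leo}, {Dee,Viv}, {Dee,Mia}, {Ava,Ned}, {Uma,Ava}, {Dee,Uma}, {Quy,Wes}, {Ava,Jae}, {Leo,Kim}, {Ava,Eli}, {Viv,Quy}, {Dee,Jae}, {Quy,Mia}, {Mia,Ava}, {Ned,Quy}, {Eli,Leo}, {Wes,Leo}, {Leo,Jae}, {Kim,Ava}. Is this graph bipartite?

A valid 2-coloring puts {Quy, Dee, Ava, Leo} on one side and {Uma, Wes, Mia, Eli, Kim, Viv, Jae, Ned} on the other; every edge crosses between the two sides.

Yes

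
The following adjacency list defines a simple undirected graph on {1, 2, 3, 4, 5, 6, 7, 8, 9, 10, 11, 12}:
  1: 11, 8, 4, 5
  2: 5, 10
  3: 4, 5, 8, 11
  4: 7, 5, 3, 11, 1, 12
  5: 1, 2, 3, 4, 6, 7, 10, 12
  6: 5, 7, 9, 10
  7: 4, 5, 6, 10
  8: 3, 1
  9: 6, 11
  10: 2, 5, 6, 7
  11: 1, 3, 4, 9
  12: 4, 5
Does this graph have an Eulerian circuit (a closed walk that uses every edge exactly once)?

Degrees: 1:4, 2:2, 3:4, 4:6, 5:8, 6:4, 7:4, 8:2, 9:2, 10:4, 11:4, 12:2
All degrees are even and the non-isolated vertices are connected — an Eulerian circuit exists.

Yes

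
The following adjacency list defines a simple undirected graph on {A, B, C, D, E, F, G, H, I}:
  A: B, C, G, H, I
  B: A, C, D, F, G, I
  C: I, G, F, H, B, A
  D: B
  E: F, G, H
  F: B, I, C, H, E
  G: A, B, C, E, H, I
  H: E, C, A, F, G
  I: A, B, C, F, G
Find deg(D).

Neighbors of D: B.

1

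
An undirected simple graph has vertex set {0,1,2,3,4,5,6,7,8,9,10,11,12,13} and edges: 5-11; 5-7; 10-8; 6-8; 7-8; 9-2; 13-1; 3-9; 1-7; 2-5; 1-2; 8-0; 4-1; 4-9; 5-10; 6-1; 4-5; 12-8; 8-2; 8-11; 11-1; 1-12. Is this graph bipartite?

Partition the vertices as {1, 5, 8, 9} vs {0, 2, 3, 4, 6, 7, 10, 11, 12, 13}. Each listed edge has one endpoint in each part, so the graph is bipartite.

Yes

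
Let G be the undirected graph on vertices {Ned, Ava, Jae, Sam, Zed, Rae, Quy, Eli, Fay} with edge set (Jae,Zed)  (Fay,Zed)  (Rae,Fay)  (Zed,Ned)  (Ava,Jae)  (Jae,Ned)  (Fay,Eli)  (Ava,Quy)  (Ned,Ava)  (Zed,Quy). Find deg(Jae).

Neighbors of Jae: Ned, Ava, Zed.

3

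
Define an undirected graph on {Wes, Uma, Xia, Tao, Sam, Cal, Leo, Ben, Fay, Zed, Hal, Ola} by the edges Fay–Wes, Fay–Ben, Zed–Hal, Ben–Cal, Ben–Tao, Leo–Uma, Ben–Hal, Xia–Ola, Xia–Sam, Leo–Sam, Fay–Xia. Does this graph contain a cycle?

|V| = 12, |E| = 11, number of components = 1.
A forest on 12 vertices with 1 component has exactly 11 edges, which matches — so no cycle.

No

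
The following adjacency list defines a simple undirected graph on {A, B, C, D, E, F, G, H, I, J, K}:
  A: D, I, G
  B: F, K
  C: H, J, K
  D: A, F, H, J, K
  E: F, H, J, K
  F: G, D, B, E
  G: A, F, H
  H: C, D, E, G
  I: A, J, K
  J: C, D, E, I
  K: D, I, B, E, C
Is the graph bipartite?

Partition the vertices as {B, C, D, E, G, I} vs {A, F, H, J, K}. Each listed edge has one endpoint in each part, so the graph is bipartite.

Yes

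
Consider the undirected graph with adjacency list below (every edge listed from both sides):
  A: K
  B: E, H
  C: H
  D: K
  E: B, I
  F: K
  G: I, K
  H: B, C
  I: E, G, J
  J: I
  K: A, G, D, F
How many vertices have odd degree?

6

Degrees: A:1, B:2, C:1, D:1, E:2, F:1, G:2, H:2, I:3, J:1, K:4
Odd-degree vertices: A, C, D, F, I, J.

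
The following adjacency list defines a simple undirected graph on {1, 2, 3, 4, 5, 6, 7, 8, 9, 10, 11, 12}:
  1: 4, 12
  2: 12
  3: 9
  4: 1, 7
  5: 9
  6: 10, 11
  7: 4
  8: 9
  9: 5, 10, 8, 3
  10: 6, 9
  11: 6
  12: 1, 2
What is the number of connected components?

2

Component: {1, 2, 4, 7, 12}
Component: {3, 5, 6, 8, 9, 10, 11}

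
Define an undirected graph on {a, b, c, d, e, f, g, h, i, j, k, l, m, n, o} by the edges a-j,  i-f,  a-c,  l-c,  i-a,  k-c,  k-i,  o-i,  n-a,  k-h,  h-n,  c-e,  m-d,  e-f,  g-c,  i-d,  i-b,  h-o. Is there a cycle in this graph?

Yes

The graph has 15 vertices, 18 edges, and 1 connected component.
Since 18 > 15 - 1, a cycle must exist; for instance a-i-f-e-c-a.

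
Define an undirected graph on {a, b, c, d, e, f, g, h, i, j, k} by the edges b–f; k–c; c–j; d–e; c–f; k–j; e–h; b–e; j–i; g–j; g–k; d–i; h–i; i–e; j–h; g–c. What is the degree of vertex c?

Neighbors of c: f, g, j, k.

4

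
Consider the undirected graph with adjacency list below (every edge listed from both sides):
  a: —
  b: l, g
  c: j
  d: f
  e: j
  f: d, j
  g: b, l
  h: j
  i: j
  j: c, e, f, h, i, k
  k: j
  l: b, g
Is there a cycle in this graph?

Yes

The graph has 12 vertices, 10 edges, and 3 connected components.
One cycle is b-l-g-b.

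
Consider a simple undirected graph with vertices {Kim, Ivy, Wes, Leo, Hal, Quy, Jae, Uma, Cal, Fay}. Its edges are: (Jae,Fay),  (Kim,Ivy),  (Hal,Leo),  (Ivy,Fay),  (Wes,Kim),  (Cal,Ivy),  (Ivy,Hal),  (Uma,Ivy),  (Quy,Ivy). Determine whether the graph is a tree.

The graph has 10 vertices and 9 edges.
Connected and |E| = |V| - 1, which characterizes a tree.

Yes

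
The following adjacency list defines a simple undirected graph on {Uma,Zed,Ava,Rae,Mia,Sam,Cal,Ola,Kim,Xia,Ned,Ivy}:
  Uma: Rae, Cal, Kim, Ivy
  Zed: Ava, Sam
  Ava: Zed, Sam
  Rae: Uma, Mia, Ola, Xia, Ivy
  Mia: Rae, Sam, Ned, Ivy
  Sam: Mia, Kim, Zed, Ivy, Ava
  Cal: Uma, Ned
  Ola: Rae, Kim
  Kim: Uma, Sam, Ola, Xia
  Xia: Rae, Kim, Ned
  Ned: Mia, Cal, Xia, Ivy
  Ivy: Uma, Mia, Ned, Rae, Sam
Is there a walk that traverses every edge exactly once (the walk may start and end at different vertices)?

No

Degrees: Uma:4, Zed:2, Ava:2, Rae:5, Mia:4, Sam:5, Cal:2, Ola:2, Kim:4, Xia:3, Ned:4, Ivy:5
Odd-degree vertices: Rae, Sam, Xia, Ivy (4 total).
With 4 odd-degree vertices (more than two), no single trail can use every edge.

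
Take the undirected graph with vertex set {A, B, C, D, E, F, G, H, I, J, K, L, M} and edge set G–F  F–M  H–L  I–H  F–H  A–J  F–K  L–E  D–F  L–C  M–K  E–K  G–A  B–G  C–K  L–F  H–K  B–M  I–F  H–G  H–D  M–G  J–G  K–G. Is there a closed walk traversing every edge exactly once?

Degrees: A:2, B:2, C:2, D:2, E:2, F:7, G:7, H:6, I:2, J:2, K:6, L:4, M:4
F, G have odd degree; an Eulerian circuit needs every degree to be even, so none exists.

No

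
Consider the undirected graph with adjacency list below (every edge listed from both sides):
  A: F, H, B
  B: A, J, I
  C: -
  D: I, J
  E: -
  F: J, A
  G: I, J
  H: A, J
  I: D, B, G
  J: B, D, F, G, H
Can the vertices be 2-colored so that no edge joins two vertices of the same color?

Yes

A valid 2-coloring puts {B, C, D, E, F, G, H} on one side and {A, I, J} on the other; every edge crosses between the two sides.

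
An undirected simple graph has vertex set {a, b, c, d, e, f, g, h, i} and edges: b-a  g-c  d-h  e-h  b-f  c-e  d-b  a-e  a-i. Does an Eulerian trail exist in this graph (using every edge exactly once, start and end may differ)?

No

Degrees: a:3, b:3, c:2, d:2, e:3, f:1, g:1, h:2, i:1
Odd-degree vertices: a, b, e, f, g, i (6 total).
An Eulerian trail requires 0 or 2 odd-degree vertices; here there are 6.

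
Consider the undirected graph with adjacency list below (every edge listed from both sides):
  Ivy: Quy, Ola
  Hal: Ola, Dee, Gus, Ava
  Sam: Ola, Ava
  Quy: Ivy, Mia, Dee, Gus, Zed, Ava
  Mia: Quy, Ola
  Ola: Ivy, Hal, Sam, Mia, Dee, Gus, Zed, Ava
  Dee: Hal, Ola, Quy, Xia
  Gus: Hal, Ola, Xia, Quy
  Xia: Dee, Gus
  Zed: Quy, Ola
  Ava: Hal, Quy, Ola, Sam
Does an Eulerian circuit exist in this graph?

Degrees: Ivy:2, Hal:4, Sam:2, Quy:6, Mia:2, Ola:8, Dee:4, Gus:4, Xia:2, Zed:2, Ava:4
Every vertex has even degree and the edges form a single connected piece, so an Eulerian circuit exists.

Yes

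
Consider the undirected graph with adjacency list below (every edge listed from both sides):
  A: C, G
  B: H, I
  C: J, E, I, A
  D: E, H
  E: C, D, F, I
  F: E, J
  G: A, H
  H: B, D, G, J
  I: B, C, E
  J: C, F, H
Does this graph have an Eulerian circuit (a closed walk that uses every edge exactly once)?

No

Degrees: A:2, B:2, C:4, D:2, E:4, F:2, G:2, H:4, I:3, J:3
I, J have odd degree; an Eulerian circuit needs every degree to be even, so none exists.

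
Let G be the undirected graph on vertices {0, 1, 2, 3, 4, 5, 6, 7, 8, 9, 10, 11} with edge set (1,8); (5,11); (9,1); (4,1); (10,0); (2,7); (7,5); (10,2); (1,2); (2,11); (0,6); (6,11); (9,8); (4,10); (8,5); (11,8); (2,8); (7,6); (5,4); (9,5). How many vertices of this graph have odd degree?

8

Degrees: 0:2, 1:4, 2:5, 3:0, 4:3, 5:5, 6:3, 7:3, 8:5, 9:3, 10:3, 11:4
Odd-degree vertices: 2, 4, 5, 6, 7, 8, 9, 10.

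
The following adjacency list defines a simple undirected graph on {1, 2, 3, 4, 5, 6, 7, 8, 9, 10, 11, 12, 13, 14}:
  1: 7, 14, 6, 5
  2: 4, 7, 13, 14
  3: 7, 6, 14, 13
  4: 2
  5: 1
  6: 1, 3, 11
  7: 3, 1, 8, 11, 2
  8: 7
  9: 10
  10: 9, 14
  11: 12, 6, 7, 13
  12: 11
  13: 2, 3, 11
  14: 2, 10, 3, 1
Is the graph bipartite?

Color {4, 5, 6, 7, 9, 12, 13, 14} black and {1, 2, 3, 8, 10, 11} white. No edge joins two same-colored vertices, so the graph is bipartite.

Yes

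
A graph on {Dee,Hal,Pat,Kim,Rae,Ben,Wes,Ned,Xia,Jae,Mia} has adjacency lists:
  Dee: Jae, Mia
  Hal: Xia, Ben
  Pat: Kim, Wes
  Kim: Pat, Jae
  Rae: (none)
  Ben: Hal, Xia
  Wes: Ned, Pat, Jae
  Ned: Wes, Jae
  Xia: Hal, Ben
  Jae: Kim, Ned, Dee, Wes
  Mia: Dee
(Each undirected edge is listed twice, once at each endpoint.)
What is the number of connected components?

3

Component: {Rae}
Component: {Hal, Ben, Xia}
Component: {Dee, Pat, Kim, Wes, Ned, Jae, Mia}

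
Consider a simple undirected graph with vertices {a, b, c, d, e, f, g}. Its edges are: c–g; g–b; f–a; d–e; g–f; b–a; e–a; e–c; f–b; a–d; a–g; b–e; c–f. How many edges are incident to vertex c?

3

Neighbors of c: e, f, g.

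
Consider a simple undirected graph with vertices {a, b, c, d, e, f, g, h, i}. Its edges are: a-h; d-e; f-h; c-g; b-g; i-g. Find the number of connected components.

Component: {d, e}
Component: {a, f, h}
Component: {b, c, g, i}

3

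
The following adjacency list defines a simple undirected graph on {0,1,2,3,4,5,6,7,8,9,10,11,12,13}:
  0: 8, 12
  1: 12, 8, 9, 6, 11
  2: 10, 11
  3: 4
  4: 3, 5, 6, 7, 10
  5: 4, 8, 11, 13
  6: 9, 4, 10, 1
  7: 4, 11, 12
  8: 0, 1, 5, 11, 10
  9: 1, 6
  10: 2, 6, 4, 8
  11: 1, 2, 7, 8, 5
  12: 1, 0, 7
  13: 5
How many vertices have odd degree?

8

Degrees: 0:2, 1:5, 2:2, 3:1, 4:5, 5:4, 6:4, 7:3, 8:5, 9:2, 10:4, 11:5, 12:3, 13:1
Odd-degree vertices: 1, 3, 4, 7, 8, 11, 12, 13.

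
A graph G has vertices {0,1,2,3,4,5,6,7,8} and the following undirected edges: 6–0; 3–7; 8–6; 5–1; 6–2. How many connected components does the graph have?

Component: {4}
Component: {1, 5}
Component: {3, 7}
Component: {0, 2, 6, 8}

4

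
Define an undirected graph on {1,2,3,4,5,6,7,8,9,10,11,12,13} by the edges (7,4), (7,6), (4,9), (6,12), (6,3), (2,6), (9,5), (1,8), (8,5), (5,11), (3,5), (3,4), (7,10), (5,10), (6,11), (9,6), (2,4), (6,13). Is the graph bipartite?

The cycle 7-10-5-9-6-7 has length 5, which is odd, so the graph is not bipartite.

No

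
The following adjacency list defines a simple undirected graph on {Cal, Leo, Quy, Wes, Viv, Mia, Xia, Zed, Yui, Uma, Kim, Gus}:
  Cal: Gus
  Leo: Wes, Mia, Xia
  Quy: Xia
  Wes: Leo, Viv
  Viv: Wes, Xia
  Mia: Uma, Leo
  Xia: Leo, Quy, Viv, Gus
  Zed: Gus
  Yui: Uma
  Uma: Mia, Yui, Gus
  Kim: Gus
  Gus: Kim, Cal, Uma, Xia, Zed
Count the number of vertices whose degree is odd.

Degrees: Cal:1, Leo:3, Quy:1, Wes:2, Viv:2, Mia:2, Xia:4, Zed:1, Yui:1, Uma:3, Kim:1, Gus:5
Odd-degree vertices: Cal, Leo, Quy, Zed, Yui, Uma, Kim, Gus.

8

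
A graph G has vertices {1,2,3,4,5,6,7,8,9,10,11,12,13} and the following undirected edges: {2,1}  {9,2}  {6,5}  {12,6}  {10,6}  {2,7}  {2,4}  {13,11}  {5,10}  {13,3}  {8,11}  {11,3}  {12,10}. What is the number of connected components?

Component: {3, 8, 11, 13}
Component: {5, 6, 10, 12}
Component: {1, 2, 4, 7, 9}

3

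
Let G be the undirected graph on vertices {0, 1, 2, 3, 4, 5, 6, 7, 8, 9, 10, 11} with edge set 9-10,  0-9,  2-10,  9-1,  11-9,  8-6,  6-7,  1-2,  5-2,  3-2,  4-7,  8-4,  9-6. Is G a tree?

|V| = 12, |E| = 13.
A tree on 12 vertices has exactly 11 edges; this graph has 13, so it contains a cycle and is not a tree.

No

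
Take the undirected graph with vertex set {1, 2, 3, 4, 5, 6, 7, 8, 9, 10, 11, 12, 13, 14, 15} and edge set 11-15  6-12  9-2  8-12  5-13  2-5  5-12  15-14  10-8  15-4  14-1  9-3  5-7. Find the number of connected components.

2

Component: {1, 4, 11, 14, 15}
Component: {2, 3, 5, 6, 7, 8, 9, 10, 12, 13}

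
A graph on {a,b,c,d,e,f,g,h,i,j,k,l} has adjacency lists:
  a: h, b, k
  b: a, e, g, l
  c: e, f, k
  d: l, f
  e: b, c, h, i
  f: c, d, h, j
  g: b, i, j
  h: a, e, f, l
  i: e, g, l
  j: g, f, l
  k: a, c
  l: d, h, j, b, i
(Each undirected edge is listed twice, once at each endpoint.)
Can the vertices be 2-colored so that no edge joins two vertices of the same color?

No

The cycle e-c-k-a-b-e has length 5, which is odd, so the graph is not bipartite.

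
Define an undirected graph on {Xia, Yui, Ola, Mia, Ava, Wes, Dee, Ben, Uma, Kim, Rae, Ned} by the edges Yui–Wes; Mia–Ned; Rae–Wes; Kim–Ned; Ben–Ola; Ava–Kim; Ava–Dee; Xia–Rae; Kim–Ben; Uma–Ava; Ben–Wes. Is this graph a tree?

Yes

|V| = 12, |E| = 11.
It is connected with exactly 11 edges, hence acyclic — it is a tree.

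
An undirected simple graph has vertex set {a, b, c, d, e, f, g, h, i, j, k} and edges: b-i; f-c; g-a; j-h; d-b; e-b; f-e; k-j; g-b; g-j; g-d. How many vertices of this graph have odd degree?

Degrees: a:1, b:4, c:1, d:2, e:2, f:2, g:4, h:1, i:1, j:3, k:1
Odd-degree vertices: a, c, h, i, j, k.

6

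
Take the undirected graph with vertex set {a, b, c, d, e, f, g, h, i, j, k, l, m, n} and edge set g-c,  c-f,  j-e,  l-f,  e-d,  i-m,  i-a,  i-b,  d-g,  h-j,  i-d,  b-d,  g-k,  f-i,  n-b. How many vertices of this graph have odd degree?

Degrees: a:1, b:3, c:2, d:4, e:2, f:3, g:3, h:1, i:5, j:2, k:1, l:1, m:1, n:1
Odd-degree vertices: a, b, f, g, h, i, k, l, m, n.

10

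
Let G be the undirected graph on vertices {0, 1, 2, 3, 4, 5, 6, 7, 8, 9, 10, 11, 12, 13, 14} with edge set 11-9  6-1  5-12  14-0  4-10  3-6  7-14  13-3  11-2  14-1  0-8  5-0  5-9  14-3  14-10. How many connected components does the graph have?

1

Component: {0, 1, 2, 3, 4, 5, 6, 7, 8, 9, 10, 11, 12, 13, 14}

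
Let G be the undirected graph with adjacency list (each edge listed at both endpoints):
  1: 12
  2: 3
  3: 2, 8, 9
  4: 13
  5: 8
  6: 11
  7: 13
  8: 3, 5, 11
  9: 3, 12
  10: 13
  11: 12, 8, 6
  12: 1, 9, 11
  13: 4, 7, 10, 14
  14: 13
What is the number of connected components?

2

Component: {4, 7, 10, 13, 14}
Component: {1, 2, 3, 5, 6, 8, 9, 11, 12}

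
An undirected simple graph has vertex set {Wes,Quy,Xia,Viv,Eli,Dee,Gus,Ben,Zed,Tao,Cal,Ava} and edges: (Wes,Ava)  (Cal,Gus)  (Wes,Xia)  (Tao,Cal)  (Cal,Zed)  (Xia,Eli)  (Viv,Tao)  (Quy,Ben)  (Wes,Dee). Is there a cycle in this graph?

No

The graph has 12 vertices, 9 edges, and 3 connected components.
A forest on 12 vertices with 3 components has exactly 9 edges, which matches — so no cycle.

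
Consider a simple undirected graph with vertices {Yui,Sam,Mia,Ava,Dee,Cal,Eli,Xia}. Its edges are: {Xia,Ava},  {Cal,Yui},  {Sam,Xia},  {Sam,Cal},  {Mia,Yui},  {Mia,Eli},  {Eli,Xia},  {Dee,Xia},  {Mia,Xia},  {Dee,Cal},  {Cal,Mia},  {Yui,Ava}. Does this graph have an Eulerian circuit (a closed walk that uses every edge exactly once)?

No

Degrees: Yui:3, Sam:2, Mia:4, Ava:2, Dee:2, Cal:4, Eli:2, Xia:5
Yui, Xia have odd degree; an Eulerian circuit needs every degree to be even, so none exists.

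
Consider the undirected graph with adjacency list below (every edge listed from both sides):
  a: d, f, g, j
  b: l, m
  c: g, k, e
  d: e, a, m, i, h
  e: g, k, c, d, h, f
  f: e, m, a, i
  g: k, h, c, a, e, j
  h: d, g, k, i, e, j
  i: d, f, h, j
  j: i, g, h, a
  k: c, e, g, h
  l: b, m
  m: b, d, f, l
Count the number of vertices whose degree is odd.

2

Degrees: a:4, b:2, c:3, d:5, e:6, f:4, g:6, h:6, i:4, j:4, k:4, l:2, m:4
Odd-degree vertices: c, d.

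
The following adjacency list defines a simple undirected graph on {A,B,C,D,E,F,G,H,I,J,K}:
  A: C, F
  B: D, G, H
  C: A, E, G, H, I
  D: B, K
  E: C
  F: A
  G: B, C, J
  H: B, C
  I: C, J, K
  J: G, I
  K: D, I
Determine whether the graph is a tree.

No

|V| = 11, |E| = 13.
Connected but with 13 > 10 edges, so it has a cycle and is not a tree.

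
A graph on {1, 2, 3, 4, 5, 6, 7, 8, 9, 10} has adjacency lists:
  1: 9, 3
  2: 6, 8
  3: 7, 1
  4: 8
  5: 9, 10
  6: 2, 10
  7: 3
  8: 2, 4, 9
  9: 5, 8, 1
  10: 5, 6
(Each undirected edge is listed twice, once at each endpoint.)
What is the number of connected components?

Component: {1, 2, 3, 4, 5, 6, 7, 8, 9, 10}

1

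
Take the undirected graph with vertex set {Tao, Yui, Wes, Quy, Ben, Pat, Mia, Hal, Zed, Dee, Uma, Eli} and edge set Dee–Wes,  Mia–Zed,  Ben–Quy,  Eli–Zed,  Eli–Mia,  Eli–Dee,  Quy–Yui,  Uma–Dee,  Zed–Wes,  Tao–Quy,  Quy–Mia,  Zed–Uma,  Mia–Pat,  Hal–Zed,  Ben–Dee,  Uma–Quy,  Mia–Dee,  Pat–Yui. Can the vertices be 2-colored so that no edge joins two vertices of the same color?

No

Zed-Mia-Eli-Zed is an odd cycle (length 3), and a bipartite graph can contain only even cycles.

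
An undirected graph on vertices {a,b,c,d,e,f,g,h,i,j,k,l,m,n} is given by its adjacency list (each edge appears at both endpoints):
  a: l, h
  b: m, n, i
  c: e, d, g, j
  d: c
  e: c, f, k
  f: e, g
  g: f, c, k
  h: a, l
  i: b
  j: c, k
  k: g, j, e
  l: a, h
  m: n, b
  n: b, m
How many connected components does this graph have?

3

Component: {a, h, l}
Component: {b, i, m, n}
Component: {c, d, e, f, g, j, k}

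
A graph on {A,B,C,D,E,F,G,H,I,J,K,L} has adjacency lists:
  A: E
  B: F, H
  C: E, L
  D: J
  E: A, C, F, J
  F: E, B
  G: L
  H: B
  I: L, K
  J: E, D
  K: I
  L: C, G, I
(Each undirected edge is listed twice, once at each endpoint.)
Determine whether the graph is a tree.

The graph has 12 vertices and 11 edges.
It is connected with exactly 11 edges, hence acyclic — it is a tree.

Yes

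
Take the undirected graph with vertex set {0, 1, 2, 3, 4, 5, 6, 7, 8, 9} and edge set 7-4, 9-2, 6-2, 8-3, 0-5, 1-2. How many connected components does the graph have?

Component: {0, 5}
Component: {3, 8}
Component: {4, 7}
Component: {1, 2, 6, 9}

4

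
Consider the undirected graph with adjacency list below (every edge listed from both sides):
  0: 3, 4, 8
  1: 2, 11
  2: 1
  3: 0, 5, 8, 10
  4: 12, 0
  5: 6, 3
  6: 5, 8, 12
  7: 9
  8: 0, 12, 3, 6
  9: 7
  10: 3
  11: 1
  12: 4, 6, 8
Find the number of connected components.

3

Component: {7, 9}
Component: {1, 2, 11}
Component: {0, 3, 4, 5, 6, 8, 10, 12}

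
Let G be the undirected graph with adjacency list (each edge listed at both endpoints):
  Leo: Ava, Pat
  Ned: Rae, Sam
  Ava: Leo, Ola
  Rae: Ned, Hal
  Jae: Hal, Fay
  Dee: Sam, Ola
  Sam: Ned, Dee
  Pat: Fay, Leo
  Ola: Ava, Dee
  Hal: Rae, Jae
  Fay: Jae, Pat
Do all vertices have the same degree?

Yes

Degrees: Leo:2, Ned:2, Ava:2, Rae:2, Jae:2, Dee:2, Sam:2, Pat:2, Ola:2, Hal:2, Fay:2
Every vertex has degree 2, so the graph is 2-regular.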